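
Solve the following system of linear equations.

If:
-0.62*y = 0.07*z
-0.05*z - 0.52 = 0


Then:
y = 1.17
z = -10.40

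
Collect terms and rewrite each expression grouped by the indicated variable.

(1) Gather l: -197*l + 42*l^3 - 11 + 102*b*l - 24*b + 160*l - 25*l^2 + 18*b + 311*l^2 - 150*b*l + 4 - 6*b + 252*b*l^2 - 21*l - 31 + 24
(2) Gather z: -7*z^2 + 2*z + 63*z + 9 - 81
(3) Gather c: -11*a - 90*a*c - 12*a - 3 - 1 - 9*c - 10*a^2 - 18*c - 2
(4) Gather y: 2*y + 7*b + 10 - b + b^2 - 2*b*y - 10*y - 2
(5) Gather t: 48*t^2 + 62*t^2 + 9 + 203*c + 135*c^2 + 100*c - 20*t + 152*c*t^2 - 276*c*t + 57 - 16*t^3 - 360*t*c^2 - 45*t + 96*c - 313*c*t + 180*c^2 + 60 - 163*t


(1) = -12*b + 42*l^3 + l^2*(252*b + 286) + l*(-48*b - 58) - 14
(2) = -7*z^2 + 65*z - 72
(3) = -10*a^2 - 23*a + c*(-90*a - 27) - 6
(4) = b^2 + 6*b + y*(-2*b - 8) + 8
(5) = 315*c^2 + 399*c - 16*t^3 + t^2*(152*c + 110) + t*(-360*c^2 - 589*c - 228) + 126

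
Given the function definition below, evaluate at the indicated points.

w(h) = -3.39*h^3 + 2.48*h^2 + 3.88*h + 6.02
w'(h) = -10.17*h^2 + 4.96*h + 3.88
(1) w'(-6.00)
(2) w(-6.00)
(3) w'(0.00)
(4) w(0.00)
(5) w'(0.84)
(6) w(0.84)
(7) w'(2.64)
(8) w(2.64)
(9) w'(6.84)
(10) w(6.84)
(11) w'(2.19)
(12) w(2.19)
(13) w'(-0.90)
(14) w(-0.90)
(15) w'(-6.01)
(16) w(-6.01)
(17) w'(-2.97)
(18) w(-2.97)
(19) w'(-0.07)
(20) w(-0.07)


(1) = -392.00
(2) = 804.26
(3) = 3.88
(4) = 6.02
(5) = 0.87
(6) = 9.02
(7) = -53.91
(8) = -28.83
(9) = -438.00
(10) = -936.26
(11) = -34.03
(12) = -9.20
(13) = -8.82
(14) = 7.01
(15) = -393.27
(16) = 808.19
(17) = -100.56
(18) = 105.18
(19) = 3.48
(20) = 5.76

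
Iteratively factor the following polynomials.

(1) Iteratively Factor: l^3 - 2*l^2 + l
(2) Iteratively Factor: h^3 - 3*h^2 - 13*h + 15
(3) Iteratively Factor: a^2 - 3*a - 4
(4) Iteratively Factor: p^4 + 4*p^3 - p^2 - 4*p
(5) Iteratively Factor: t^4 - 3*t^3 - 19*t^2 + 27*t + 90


(1) = (l - 1)*(l^2 - l) = l*(l - 1)*(l - 1)
(2) = (h - 1)*(h^2 - 2*h - 15) = (h - 1)*(h + 3)*(h - 5)
(3) = (a - 4)*(a + 1)
(4) = (p - 1)*(p^3 + 5*p^2 + 4*p) = p*(p - 1)*(p^2 + 5*p + 4) = p*(p - 1)*(p + 4)*(p + 1)
(5) = (t - 5)*(t^3 + 2*t^2 - 9*t - 18) = (t - 5)*(t - 3)*(t^2 + 5*t + 6) = (t - 5)*(t - 3)*(t + 2)*(t + 3)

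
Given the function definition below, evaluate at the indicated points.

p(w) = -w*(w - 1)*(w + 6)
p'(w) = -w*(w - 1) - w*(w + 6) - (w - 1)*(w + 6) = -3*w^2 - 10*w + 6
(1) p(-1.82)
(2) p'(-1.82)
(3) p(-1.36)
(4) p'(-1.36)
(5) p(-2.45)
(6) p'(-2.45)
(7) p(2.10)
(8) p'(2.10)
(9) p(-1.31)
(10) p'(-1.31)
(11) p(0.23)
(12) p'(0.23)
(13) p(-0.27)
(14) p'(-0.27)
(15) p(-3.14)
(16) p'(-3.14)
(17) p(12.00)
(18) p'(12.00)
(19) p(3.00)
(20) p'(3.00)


(1) = -21.45
(2) = 14.26
(3) = -14.89
(4) = 14.05
(5) = -30.01
(6) = 12.49
(7) = -18.71
(8) = -28.23
(9) = -14.19
(10) = 13.95
(11) = 1.10
(12) = 3.54
(13) = -1.96
(14) = 8.48
(15) = -37.18
(16) = 7.82
(17) = -2376.00
(18) = -546.00
(19) = -54.00
(20) = -51.00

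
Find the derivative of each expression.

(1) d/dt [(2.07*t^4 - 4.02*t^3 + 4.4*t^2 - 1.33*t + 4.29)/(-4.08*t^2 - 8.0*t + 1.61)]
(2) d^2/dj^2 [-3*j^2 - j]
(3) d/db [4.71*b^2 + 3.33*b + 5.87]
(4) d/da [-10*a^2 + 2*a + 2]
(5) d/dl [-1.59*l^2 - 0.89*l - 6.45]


(1) = (-16.8912*t^5 - 33.2784*t^4 + 77.6508*t^3 - 60.043*t^2 + 49.1744*t + 32.1787)/(16.6464*t^4 + 65.28*t^3 + 50.8624*t^2 - 25.76*t + 2.5921)
(2) = -6
(3) = 9.42*b + 3.33
(4) = 2 - 20*a
(5) = -3.18*l - 0.89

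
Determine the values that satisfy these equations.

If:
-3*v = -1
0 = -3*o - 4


Then:
o = -4/3
v = 1/3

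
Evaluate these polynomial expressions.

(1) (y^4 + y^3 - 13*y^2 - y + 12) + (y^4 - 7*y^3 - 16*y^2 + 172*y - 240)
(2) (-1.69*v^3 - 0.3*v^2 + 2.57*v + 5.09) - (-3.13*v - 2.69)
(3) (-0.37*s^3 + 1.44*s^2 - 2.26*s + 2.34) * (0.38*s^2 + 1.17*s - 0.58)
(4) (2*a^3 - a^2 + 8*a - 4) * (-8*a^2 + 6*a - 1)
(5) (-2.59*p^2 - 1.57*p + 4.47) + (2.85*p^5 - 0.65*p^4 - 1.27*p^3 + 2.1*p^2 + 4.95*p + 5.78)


(1) = 2*y^4 - 6*y^3 - 29*y^2 + 171*y - 228
(2) = -1.69*v^3 - 0.3*v^2 + 5.7*v + 7.78
(3) = -0.1406*s^5 + 0.1143*s^4 + 1.0406*s^3 - 2.5902*s^2 + 4.0486*s - 1.3572
(4) = -16*a^5 + 20*a^4 - 72*a^3 + 81*a^2 - 32*a + 4
(5) = 2.85*p^5 - 0.65*p^4 - 1.27*p^3 - 0.49*p^2 + 3.38*p + 10.25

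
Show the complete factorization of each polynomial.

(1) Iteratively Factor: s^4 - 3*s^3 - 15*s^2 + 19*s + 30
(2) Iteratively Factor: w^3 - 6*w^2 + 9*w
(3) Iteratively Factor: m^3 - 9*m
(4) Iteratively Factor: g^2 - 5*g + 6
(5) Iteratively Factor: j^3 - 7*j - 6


(1) = (s - 2)*(s^3 - s^2 - 17*s - 15) = (s - 2)*(s + 1)*(s^2 - 2*s - 15) = (s - 2)*(s + 1)*(s + 3)*(s - 5)
(2) = (w - 3)*(w^2 - 3*w) = (w - 3)^2*(w)
(3) = (m + 3)*(m^2 - 3*m) = m*(m + 3)*(m - 3)
(4) = (g - 3)*(g - 2)
(5) = (j + 2)*(j^2 - 2*j - 3) = (j + 1)*(j + 2)*(j - 3)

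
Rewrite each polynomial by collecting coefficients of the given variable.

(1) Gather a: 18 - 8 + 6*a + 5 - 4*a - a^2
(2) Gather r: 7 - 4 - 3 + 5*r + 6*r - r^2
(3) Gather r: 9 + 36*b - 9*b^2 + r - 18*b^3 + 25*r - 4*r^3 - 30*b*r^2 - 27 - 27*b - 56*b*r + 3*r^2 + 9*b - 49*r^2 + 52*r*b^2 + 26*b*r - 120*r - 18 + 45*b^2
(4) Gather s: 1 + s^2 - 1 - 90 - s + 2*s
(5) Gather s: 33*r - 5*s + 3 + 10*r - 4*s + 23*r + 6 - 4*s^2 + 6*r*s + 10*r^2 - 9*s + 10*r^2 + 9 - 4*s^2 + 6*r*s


(1) = -a^2 + 2*a + 15
(2) = -r^2 + 11*r
(3) = -18*b^3 + 36*b^2 + 18*b - 4*r^3 + r^2*(-30*b - 46) + r*(52*b^2 - 30*b - 94) - 36
(4) = s^2 + s - 90
(5) = 20*r^2 + 66*r - 8*s^2 + s*(12*r - 18) + 18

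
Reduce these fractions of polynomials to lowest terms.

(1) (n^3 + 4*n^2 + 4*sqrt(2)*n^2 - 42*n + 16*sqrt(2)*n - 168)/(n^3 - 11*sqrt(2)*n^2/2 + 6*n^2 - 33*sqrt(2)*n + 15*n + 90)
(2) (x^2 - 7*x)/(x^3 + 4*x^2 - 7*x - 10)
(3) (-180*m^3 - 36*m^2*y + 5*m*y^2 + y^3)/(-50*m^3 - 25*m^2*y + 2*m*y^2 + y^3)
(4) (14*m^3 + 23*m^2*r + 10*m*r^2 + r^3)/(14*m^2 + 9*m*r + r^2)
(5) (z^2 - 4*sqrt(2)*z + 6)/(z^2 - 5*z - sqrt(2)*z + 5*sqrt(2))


(1) = (2*n^2 + n*(8 + 14*sqrt(2)) + 56*sqrt(2))/(2*n^2 + n*(12 - 5*sqrt(2)) - 30*sqrt(2))
(2) = (x^2 - 7*x)/(x^3 + 4*x^2 - 7*x - 10)
(3) = (-36*m^2 + y^2)/(-10*m^2 - 3*m*y + y^2)
(4) = m + r
(5) = (z - 3*sqrt(2))/(z - 5)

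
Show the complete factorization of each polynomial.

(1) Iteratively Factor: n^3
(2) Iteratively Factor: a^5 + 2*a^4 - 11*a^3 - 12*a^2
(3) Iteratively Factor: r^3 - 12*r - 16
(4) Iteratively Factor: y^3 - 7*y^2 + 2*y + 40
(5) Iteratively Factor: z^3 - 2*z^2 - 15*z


(1) = (n)*(n^2) = n^2*(n)
(2) = (a + 4)*(a^4 - 2*a^3 - 3*a^2) = (a - 3)*(a + 4)*(a^3 + a^2) = a*(a - 3)*(a + 4)*(a^2 + a) = a*(a - 3)*(a + 1)*(a + 4)*(a)
(3) = (r + 2)*(r^2 - 2*r - 8) = (r + 2)^2*(r - 4)
(4) = (y - 4)*(y^2 - 3*y - 10) = (y - 4)*(y + 2)*(y - 5)
(5) = (z)*(z^2 - 2*z - 15) = z*(z - 5)*(z + 3)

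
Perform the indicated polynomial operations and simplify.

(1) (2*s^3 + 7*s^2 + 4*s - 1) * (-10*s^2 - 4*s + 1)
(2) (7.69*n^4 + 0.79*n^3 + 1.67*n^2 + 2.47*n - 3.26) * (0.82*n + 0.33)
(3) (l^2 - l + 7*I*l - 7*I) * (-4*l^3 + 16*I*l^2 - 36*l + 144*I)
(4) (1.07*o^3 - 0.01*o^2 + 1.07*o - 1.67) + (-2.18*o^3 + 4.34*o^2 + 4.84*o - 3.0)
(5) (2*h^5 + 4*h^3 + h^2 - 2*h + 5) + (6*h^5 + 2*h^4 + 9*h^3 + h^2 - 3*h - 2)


(1) = -20*s^5 - 78*s^4 - 66*s^3 + s^2 + 8*s - 1
(2) = 6.3058*n^5 + 3.1855*n^4 + 1.6301*n^3 + 2.5765*n^2 - 1.8581*n - 1.0758
(3) = -4*l^5 + 4*l^4 - 12*I*l^4 - 148*l^3 + 12*I*l^3 + 148*l^2 - 108*I*l^2 - 1008*l + 108*I*l + 1008
(4) = -1.11*o^3 + 4.33*o^2 + 5.91*o - 4.67
(5) = 8*h^5 + 2*h^4 + 13*h^3 + 2*h^2 - 5*h + 3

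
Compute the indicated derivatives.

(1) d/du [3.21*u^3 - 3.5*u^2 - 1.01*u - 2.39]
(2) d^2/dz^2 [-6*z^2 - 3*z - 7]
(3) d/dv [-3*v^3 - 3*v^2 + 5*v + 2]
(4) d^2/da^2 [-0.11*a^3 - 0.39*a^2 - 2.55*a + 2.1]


(1) = 9.63*u^2 - 7.0*u - 1.01
(2) = -12
(3) = -9*v^2 - 6*v + 5
(4) = -0.66*a - 0.78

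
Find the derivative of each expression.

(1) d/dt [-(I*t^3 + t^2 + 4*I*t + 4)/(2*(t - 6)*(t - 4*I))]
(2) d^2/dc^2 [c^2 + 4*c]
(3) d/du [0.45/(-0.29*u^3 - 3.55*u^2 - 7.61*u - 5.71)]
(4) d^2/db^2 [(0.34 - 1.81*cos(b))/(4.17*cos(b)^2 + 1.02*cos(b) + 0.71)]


(1) = (-I*t^4 + t^3*(-8 + 12*I) + t^2*(78 + 8*I) + t*(8 - 48*I) + 72 - 16*I)/(2*t^4 + t^3*(-24 - 16*I) + t^2*(40 + 192*I) + t*(384 - 576*I) - 1152)
(2) = 2
(3) = (0.3915*u^2 + 3.195*u + 3.4245)/(0.29*u^3 + 3.55*u^2 + 7.61*u + 5.71)^2
(4) = (-0.2697393139*(1 - cos(b)^2)^2 + 0.2708265384*cos(b)^5 - 0.8556564206*cos(b)^3 - 0.2139130209*cos(b)^2 + 0.3613049093*cos(b) + 0.2810615034)/(0.8545081967*cos(b)^2 + 0.2090163934*cos(b) + 0.1454918033)^3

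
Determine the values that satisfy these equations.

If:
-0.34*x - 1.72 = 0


Then:
x = -5.06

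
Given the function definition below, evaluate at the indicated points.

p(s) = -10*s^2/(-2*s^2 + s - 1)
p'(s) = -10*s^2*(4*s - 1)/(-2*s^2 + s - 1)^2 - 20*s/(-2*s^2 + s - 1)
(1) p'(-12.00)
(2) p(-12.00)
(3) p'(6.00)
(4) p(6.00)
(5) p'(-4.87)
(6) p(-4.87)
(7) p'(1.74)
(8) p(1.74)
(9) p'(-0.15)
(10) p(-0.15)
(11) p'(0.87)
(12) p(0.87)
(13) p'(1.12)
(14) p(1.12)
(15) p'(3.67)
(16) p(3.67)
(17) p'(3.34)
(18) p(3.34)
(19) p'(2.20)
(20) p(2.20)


(1) = -0.02
(2) = 4.78
(3) = -0.05
(4) = 5.37
(5) = -0.12
(6) = 4.45
(7) = 0.16
(8) = 5.70
(9) = -2.26
(10) = 0.19
(11) = 3.64
(12) = 4.60
(13) = 1.73
(14) = 5.25
(15) = -0.10
(16) = 5.55
(17) = -0.11
(18) = 5.59
(19) = -0.06
(20) = 5.71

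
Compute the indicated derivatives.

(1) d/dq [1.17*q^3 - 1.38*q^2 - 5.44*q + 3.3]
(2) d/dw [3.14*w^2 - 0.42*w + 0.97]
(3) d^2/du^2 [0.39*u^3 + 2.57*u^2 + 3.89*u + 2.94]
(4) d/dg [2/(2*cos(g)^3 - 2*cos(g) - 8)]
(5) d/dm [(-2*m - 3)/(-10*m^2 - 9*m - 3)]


(1) = 3.51*q^2 - 2.76*q - 5.44
(2) = 6.28*w - 0.42
(3) = 2.34*u + 5.14
(4) = (3*cos(g)^2 - 1)*sin(g)/(sin(g)^2*cos(g) + 4)^2
(5) = (20*m^2 + 18*m - (2*m + 3)*(20*m + 9) + 6)/(10*m^2 + 9*m + 3)^2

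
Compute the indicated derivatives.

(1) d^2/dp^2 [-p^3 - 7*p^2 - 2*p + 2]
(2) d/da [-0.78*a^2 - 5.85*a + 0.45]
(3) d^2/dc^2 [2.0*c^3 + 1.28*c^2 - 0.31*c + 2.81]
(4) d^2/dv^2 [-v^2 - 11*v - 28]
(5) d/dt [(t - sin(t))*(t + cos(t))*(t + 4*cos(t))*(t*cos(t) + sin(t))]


(1) = -6*p - 14
(2) = -1.56*a - 5.85
(3) = 12.0*c + 2.56
(4) = -2
(5) = -(t - sin(t))*(t + cos(t))*(t + 4*cos(t))*(t*sin(t) - 2*cos(t)) - (t - sin(t))*(t + cos(t))*(t*cos(t) + sin(t))*(4*sin(t) - 1) - (t - sin(t))*(t + 4*cos(t))*(t*cos(t) + sin(t))*(sin(t) - 1) - (t + cos(t))*(t + 4*cos(t))*(t*cos(t) + sin(t))*(cos(t) - 1)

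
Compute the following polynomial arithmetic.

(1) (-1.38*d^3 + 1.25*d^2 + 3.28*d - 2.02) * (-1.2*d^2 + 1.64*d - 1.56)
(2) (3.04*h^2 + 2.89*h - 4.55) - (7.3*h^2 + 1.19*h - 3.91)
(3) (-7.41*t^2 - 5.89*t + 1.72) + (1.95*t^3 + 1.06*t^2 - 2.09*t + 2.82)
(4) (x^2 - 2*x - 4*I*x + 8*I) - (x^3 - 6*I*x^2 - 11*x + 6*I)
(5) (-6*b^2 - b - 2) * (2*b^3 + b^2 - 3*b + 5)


(1) = 1.656*d^5 - 3.7632*d^4 + 0.2668*d^3 + 5.8532*d^2 - 8.4296*d + 3.1512
(2) = -4.26*h^2 + 1.7*h - 0.64
(3) = 1.95*t^3 - 6.35*t^2 - 7.98*t + 4.54
(4) = -x^3 + x^2 + 6*I*x^2 + 9*x - 4*I*x + 2*I
(5) = -12*b^5 - 8*b^4 + 13*b^3 - 29*b^2 + b - 10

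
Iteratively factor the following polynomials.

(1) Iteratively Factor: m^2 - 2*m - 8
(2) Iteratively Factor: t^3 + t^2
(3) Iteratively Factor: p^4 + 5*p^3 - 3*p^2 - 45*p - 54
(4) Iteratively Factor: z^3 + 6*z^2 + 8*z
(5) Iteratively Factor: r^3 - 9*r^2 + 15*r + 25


(1) = (m + 2)*(m - 4)
(2) = (t)*(t^2 + t) = t*(t + 1)*(t)
(3) = (p + 3)*(p^3 + 2*p^2 - 9*p - 18) = (p + 2)*(p + 3)*(p^2 - 9) = (p + 2)*(p + 3)^2*(p - 3)
(4) = (z + 2)*(z^2 + 4*z) = z*(z + 2)*(z + 4)
(5) = (r - 5)*(r^2 - 4*r - 5) = (r - 5)*(r + 1)*(r - 5)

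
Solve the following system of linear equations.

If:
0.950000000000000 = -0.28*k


Then:
k = -3.39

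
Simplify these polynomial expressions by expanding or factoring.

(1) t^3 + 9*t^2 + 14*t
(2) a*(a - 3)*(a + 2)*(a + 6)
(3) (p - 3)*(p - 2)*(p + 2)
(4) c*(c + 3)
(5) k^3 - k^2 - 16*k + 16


(1) = t*(t + 2)*(t + 7)
(2) = a^4 + 5*a^3 - 12*a^2 - 36*a
(3) = p^3 - 3*p^2 - 4*p + 12
(4) = c^2 + 3*c
(5) = (k - 4)*(k - 1)*(k + 4)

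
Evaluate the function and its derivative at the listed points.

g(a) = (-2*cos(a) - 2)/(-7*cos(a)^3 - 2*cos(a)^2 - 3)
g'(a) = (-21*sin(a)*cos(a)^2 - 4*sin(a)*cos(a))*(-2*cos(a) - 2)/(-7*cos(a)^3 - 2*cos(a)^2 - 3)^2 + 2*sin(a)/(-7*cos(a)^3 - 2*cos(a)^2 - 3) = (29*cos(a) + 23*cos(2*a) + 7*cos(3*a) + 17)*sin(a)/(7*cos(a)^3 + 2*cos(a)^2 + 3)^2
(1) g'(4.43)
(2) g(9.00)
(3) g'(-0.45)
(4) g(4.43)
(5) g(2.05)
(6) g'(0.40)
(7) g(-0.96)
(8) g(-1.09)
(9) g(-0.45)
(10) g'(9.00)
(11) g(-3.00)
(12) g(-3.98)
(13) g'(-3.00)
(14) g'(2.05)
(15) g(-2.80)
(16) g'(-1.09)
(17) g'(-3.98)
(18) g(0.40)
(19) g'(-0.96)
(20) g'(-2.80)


(1) = 0.56
(2) = -0.28
(3) = -0.27
(4) = 0.48
(5) = 0.39
(6) = 0.23
(7) = 0.63
(8) = 0.71
(9) = 0.39
(10) = 3.81
(11) = -0.01
(12) = 0.37
(13) = -0.17
(14) = -0.31
(15) = -0.11
(16) = -0.54
(17) = 0.19
(18) = 0.38
(19) = -0.63
(20) = -1.11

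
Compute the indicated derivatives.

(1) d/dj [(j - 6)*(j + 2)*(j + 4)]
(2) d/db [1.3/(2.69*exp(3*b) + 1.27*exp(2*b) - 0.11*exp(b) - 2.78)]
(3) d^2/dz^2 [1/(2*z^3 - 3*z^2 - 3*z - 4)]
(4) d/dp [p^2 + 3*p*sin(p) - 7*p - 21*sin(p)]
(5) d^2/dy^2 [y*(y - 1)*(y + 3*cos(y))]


(1) = 3*j^2 - 28
(2) = (-10.491*exp(2*b) - 3.302*exp(b) + 0.143)*exp(b)/(2.69*exp(3*b) + 1.27*exp(2*b) - 0.11*exp(b) - 2.78)^2
(3) = 6*((1 - 2*z)*(-2*z^3 + 3*z^2 + 3*z + 4) - 3*(-2*z^2 + 2*z + 1)^2)/(-2*z^3 + 3*z^2 + 3*z + 4)^3
(4) = 3*p*cos(p) + 2*p + 3*sin(p) - 21*cos(p) - 7
(5) = -3*y^2*cos(y) - 12*y*sin(y) + 3*y*cos(y) + 6*y + 6*sqrt(2)*sin(y + pi/4) - 2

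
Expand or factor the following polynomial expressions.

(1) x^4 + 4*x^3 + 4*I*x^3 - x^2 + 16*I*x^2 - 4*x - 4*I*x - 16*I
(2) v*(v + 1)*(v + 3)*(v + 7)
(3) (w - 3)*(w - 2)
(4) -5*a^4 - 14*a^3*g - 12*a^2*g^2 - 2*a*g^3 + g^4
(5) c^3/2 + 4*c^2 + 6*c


(1) = (x + 4)*(x + 4*I)*(-I*x - I)*(I*x - I)
(2) = v^4 + 11*v^3 + 31*v^2 + 21*v
(3) = w^2 - 5*w + 6
(4) = (-5*a + g)*(a + g)^3
(5) = c*(c/2 + 1)*(c + 6)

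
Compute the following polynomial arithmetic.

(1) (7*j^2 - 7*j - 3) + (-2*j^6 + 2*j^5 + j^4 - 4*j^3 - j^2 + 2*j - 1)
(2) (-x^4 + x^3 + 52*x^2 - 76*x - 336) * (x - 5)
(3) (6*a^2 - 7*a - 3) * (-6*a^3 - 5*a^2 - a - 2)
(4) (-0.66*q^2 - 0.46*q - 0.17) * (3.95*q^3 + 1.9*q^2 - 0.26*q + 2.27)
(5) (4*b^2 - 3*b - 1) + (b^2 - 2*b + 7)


(1) = -2*j^6 + 2*j^5 + j^4 - 4*j^3 + 6*j^2 - 5*j - 4
(2) = -x^5 + 6*x^4 + 47*x^3 - 336*x^2 + 44*x + 1680
(3) = -36*a^5 + 12*a^4 + 47*a^3 + 10*a^2 + 17*a + 6
(4) = -2.607*q^5 - 3.071*q^4 - 1.3739*q^3 - 1.7016*q^2 - 1.0*q - 0.3859
(5) = 5*b^2 - 5*b + 6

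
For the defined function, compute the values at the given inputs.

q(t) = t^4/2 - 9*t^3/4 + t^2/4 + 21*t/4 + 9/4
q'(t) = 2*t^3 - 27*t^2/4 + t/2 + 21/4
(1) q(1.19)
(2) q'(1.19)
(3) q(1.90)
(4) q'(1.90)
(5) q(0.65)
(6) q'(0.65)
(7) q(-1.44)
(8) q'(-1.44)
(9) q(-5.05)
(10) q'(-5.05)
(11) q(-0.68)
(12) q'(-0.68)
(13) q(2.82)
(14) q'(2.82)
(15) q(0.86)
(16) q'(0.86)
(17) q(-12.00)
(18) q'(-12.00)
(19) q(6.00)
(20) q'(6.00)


(1) = 6.06
(2) = -0.34
(3) = 4.21
(4) = -4.45
(5) = 5.24
(6) = 3.27
(7) = 4.08
(8) = -15.44
(9) = 597.07
(10) = -426.99
(11) = -0.39
(12) = 1.16
(13) = 0.21
(14) = -2.17
(15) = 5.79
(16) = 1.96
(17) = 14231.25
(18) = -4428.75
(19) = 204.75
(20) = 197.25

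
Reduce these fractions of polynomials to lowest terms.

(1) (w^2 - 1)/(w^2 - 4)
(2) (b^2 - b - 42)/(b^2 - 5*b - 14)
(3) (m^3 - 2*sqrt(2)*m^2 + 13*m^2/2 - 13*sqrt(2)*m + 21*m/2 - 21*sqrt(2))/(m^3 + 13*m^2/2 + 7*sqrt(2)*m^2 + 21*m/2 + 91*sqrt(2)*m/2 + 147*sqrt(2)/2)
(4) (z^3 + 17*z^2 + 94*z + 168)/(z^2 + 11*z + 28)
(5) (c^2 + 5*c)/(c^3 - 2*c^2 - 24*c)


(1) = (w^2 - 1)/(w^2 - 4)
(2) = (b + 6)/(b + 2)
(3) = (4*m - 8*sqrt(2))/(4*m + 28*sqrt(2))
(4) = z + 6
(5) = (c + 5)/(c^2 - 2*c - 24)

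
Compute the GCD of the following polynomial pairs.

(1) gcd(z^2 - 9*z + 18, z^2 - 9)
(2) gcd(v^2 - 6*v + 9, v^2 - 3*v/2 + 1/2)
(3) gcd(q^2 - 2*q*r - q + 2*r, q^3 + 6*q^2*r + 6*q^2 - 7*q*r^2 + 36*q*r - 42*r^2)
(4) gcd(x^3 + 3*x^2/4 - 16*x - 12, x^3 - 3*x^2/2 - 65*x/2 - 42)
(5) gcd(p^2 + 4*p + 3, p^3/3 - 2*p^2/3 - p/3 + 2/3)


(1) = z - 3
(2) = gcd((v - 3)^2, (v - 1)*(v - 1/2)) = 1
(3) = 1
(4) = gcd((x - 4)*(x + 3/4)*(x + 4), (x - 7)*(x + 3/2)*(x + 4)) = x + 4
(5) = gcd((p + 1)*(p + 3), (p/3 + 1/3)*(p - 2)*(p - 1)) = p + 1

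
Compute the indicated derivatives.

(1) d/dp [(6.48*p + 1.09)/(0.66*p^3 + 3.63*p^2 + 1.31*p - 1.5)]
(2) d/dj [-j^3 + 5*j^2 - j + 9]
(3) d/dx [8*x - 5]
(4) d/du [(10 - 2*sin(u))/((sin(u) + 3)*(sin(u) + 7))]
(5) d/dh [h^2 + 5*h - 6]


(1) = (4.2768*p^3 + 23.5224*p^2 + 8.4888*p - (6.48*p + 1.09)*(1.98*p^2 + 7.26*p + 1.31) - 9.72)/(0.66*p^3 + 3.63*p^2 + 1.31*p - 1.5)^2
(2) = -3*j^2 + 10*j - 1
(3) = 8
(4) = 2*(sin(u)^2 - 10*sin(u) - 71)*cos(u)/((sin(u) + 3)^2*(sin(u) + 7)^2)
(5) = 2*h + 5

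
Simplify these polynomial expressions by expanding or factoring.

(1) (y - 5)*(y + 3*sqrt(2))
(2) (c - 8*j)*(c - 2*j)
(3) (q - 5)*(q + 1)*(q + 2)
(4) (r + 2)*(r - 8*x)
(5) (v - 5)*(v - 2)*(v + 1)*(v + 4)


(1) = y^2 - 5*y + 3*sqrt(2)*y - 15*sqrt(2)
(2) = c^2 - 10*c*j + 16*j^2
(3) = q^3 - 2*q^2 - 13*q - 10
(4) = r^2 - 8*r*x + 2*r - 16*x
(5) = v^4 - 2*v^3 - 21*v^2 + 22*v + 40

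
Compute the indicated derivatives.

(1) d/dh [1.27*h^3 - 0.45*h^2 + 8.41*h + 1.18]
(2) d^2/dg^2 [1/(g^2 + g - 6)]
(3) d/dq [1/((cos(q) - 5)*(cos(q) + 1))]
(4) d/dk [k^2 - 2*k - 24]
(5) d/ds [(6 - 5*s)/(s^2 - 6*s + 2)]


(1) = 3.81*h^2 - 0.9*h + 8.41
(2) = 2*(-g^2 - g + (2*g + 1)^2 + 6)/(g^2 + g - 6)^3
(3) = 2*(cos(q) - 2)*sin(q)/((cos(q) - 5)^2*(cos(q) + 1)^2)
(4) = 2*k - 2
(5) = (5*s^2 - 12*s + 26)/(s^4 - 12*s^3 + 40*s^2 - 24*s + 4)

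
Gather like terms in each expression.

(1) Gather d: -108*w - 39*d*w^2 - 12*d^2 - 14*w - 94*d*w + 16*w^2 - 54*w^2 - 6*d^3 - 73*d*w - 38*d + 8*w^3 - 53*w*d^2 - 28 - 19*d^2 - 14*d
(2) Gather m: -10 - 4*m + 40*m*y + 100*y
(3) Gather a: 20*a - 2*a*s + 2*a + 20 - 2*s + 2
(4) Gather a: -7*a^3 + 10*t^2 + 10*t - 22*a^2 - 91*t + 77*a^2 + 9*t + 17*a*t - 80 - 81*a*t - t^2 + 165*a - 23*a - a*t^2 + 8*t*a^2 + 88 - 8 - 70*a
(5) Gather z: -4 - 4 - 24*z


(1) = -6*d^3 + d^2*(-53*w - 31) + d*(-39*w^2 - 167*w - 52) + 8*w^3 - 38*w^2 - 122*w - 28
(2) = m*(40*y - 4) + 100*y - 10
(3) = a*(22 - 2*s) - 2*s + 22
(4) = -7*a^3 + a^2*(8*t + 55) + a*(-t^2 - 64*t + 72) + 9*t^2 - 72*t
(5) = -24*z - 8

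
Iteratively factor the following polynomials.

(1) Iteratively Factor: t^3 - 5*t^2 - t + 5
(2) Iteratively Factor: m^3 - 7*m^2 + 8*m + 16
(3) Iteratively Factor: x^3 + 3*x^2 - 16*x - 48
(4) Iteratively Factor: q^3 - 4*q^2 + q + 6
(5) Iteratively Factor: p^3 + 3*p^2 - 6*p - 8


(1) = (t + 1)*(t^2 - 6*t + 5) = (t - 5)*(t + 1)*(t - 1)
(2) = (m + 1)*(m^2 - 8*m + 16) = (m - 4)*(m + 1)*(m - 4)
(3) = (x - 4)*(x^2 + 7*x + 12) = (x - 4)*(x + 4)*(x + 3)
(4) = (q - 3)*(q^2 - q - 2) = (q - 3)*(q + 1)*(q - 2)
(5) = (p + 1)*(p^2 + 2*p - 8) = (p - 2)*(p + 1)*(p + 4)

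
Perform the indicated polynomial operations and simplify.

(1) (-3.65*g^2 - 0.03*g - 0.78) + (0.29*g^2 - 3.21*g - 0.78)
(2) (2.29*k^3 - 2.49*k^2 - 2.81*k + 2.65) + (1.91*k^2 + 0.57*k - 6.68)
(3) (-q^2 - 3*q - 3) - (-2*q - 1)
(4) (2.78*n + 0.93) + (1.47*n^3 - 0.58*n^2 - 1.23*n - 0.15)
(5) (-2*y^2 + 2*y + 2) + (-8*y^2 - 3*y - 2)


(1) = -3.36*g^2 - 3.24*g - 1.56
(2) = 2.29*k^3 - 0.58*k^2 - 2.24*k - 4.03
(3) = -q^2 - q - 2
(4) = 1.47*n^3 - 0.58*n^2 + 1.55*n + 0.78
(5) = -10*y^2 - y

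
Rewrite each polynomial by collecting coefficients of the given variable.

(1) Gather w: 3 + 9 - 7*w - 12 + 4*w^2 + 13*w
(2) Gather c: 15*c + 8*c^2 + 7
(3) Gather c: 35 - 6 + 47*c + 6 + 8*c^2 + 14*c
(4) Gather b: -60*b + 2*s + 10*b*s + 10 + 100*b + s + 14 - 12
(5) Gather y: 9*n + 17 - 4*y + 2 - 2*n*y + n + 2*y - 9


(1) = 4*w^2 + 6*w
(2) = 8*c^2 + 15*c + 7
(3) = 8*c^2 + 61*c + 35
(4) = b*(10*s + 40) + 3*s + 12
(5) = 10*n + y*(-2*n - 2) + 10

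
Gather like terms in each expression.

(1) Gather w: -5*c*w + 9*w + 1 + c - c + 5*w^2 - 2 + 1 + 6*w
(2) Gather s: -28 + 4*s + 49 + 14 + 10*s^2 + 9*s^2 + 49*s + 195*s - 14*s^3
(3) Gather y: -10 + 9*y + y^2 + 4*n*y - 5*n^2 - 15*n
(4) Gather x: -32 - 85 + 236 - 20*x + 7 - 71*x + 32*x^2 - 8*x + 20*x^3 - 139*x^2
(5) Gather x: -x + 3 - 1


(1) = 5*w^2 + w*(15 - 5*c)
(2) = -14*s^3 + 19*s^2 + 248*s + 35
(3) = -5*n^2 - 15*n + y^2 + y*(4*n + 9) - 10
(4) = 20*x^3 - 107*x^2 - 99*x + 126
(5) = 2 - x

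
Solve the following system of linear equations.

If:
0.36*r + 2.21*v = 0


Then:
r = -6.13888888888889*v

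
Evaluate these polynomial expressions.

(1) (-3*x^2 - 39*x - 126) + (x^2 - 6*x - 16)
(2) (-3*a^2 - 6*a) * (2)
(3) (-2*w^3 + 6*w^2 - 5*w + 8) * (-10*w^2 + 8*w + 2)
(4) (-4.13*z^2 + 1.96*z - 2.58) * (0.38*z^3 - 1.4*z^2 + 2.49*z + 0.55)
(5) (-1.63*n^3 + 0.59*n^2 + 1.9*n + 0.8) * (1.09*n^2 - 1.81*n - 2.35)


(1) = -2*x^2 - 45*x - 142
(2) = -6*a^2 - 12*a
(3) = 20*w^5 - 76*w^4 + 94*w^3 - 108*w^2 + 54*w + 16
(4) = -1.5694*z^5 + 6.5268*z^4 - 14.0081*z^3 + 6.2209*z^2 - 5.3462*z - 1.419
(5) = -1.7767*n^5 + 3.5934*n^4 + 4.8336*n^3 - 3.9535*n^2 - 5.913*n - 1.88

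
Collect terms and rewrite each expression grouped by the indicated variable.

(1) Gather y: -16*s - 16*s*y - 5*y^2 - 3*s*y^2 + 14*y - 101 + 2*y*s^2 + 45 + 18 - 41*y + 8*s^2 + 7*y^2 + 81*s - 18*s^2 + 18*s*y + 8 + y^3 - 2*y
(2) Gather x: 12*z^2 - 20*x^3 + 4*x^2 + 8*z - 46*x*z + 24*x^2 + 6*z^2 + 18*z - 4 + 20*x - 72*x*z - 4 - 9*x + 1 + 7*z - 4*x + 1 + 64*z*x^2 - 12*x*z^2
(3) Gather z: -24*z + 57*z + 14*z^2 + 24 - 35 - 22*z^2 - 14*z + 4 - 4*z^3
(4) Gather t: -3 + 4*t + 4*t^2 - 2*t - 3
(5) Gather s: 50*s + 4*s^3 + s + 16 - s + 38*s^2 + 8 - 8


(1) = -10*s^2 + 65*s + y^3 + y^2*(2 - 3*s) + y*(2*s^2 + 2*s - 29) - 30
(2) = -20*x^3 + x^2*(64*z + 28) + x*(-12*z^2 - 118*z + 7) + 18*z^2 + 33*z - 6
(3) = -4*z^3 - 8*z^2 + 19*z - 7
(4) = 4*t^2 + 2*t - 6
(5) = 4*s^3 + 38*s^2 + 50*s + 16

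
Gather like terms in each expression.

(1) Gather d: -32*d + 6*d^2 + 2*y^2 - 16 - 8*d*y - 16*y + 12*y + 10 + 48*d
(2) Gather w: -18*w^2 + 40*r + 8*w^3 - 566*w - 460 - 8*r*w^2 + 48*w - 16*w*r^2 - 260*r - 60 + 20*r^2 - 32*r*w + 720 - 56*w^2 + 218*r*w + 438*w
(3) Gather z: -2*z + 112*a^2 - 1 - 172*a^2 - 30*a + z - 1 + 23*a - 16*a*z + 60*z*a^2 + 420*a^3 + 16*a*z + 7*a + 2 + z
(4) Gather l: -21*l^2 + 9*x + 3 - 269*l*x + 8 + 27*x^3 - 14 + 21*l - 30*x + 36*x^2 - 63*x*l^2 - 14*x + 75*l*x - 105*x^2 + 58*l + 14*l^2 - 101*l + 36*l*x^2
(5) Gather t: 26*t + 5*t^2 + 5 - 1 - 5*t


(1) = 6*d^2 + d*(16 - 8*y) + 2*y^2 - 4*y - 6
(2) = 20*r^2 - 220*r + 8*w^3 + w^2*(-8*r - 74) + w*(-16*r^2 + 186*r - 80) + 200
(3) = 420*a^3 + 60*a^2*z - 60*a^2
(4) = l^2*(-63*x - 7) + l*(36*x^2 - 194*x - 22) + 27*x^3 - 69*x^2 - 35*x - 3
(5) = 5*t^2 + 21*t + 4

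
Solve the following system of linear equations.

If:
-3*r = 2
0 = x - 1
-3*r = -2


Then:
No Solution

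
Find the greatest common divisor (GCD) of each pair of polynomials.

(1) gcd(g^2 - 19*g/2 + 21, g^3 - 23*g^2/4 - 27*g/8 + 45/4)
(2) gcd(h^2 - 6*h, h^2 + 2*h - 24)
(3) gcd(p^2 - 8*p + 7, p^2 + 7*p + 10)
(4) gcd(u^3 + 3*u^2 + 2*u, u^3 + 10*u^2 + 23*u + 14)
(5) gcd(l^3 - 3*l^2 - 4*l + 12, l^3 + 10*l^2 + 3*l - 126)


(1) = gcd((g - 6)*(g - 7/2), (g - 6)*(g - 5/4)*(g + 3/2)) = g - 6
(2) = 1
(3) = gcd((p - 7)*(p - 1), (p + 2)*(p + 5)) = 1
(4) = u^2 + 3*u + 2
(5) = gcd((l - 3)*(l - 2)*(l + 2), (l - 3)*(l + 6)*(l + 7)) = l - 3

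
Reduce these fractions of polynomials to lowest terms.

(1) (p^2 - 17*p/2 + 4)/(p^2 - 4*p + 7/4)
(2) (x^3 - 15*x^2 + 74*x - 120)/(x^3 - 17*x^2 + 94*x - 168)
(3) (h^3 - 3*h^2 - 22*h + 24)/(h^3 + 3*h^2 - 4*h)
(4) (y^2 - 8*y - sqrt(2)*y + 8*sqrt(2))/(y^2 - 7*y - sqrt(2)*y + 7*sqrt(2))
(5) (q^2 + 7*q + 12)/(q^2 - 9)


(1) = (2*p - 16)/(2*p - 7)
(2) = (x - 5)/(x - 7)
(3) = (h - 6)/h
(4) = (y - 8)/(y - 7)
(5) = (q + 4)/(q - 3)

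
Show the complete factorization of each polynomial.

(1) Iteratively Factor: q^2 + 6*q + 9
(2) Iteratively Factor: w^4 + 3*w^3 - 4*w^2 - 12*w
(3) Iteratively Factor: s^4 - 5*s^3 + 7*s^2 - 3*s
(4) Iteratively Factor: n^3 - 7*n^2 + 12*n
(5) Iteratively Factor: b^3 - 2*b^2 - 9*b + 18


(1) = (q + 3)*(q + 3)
(2) = (w - 2)*(w^3 + 5*w^2 + 6*w) = (w - 2)*(w + 3)*(w^2 + 2*w) = (w - 2)*(w + 2)*(w + 3)*(w)
(3) = (s - 1)*(s^3 - 4*s^2 + 3*s) = (s - 1)^2*(s^2 - 3*s) = s*(s - 1)^2*(s - 3)
(4) = (n - 4)*(n^2 - 3*n) = (n - 4)*(n - 3)*(n)
(5) = (b - 2)*(b^2 - 9) = (b - 2)*(b + 3)*(b - 3)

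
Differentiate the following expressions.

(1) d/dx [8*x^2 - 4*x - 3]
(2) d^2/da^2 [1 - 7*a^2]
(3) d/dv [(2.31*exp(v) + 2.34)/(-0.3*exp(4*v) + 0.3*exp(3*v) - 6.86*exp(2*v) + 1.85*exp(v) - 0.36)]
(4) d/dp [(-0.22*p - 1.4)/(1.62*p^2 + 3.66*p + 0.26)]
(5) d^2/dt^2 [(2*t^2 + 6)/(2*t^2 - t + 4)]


(1) = 16*x - 4
(2) = -14
(3) = (2.079*exp(4*v) + 1.422*exp(3*v) + 13.7406*exp(2*v) + 32.1048*exp(v) - 5.1606)*exp(v)/(0.09*exp(8*v) - 0.18*exp(7*v) + 4.206*exp(6*v) - 5.226*exp(5*v) + 48.3856*exp(4*v) - 25.598*exp(3*v) + 8.3617*exp(2*v) - 1.332*exp(v) + 0.1296)
(4) = (0.3564*p^2 + 4.536*p + 5.0668)/(2.6244*p^4 + 11.8584*p^3 + 14.238*p^2 + 1.9032*p + 0.0676)
(5) = 4*(2*t^3 + 12*t^2 - 18*t - 5)/(8*t^6 - 12*t^5 + 54*t^4 - 49*t^3 + 108*t^2 - 48*t + 64)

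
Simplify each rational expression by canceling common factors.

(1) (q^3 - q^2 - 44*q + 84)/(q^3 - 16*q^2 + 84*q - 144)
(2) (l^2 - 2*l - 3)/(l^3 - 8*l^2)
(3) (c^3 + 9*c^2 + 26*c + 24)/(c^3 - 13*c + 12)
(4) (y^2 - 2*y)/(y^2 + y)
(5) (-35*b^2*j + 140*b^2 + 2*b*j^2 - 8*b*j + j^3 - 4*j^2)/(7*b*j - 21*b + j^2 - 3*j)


(1) = (q^2 + 5*q - 14)/(q^2 - 10*q + 24)
(2) = (l^2 - 2*l - 3)/(l^3 - 8*l^2)
(3) = (c^2 + 5*c + 6)/(c^2 - 4*c + 3)
(4) = (y - 2)/(y + 1)
(5) = (-5*b*j + 20*b + j^2 - 4*j)/(j - 3)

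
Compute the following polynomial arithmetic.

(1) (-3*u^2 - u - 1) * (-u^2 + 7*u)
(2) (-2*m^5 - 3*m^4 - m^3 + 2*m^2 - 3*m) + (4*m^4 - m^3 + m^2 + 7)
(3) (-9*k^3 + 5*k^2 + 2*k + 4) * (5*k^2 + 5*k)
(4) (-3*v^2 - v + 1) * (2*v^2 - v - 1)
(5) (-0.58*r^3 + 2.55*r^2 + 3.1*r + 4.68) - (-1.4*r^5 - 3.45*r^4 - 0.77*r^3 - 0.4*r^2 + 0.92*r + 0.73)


(1) = 3*u^4 - 20*u^3 - 6*u^2 - 7*u
(2) = -2*m^5 + m^4 - 2*m^3 + 3*m^2 - 3*m + 7
(3) = -45*k^5 - 20*k^4 + 35*k^3 + 30*k^2 + 20*k
(4) = -6*v^4 + v^3 + 6*v^2 - 1
(5) = 1.4*r^5 + 3.45*r^4 + 0.19*r^3 + 2.95*r^2 + 2.18*r + 3.95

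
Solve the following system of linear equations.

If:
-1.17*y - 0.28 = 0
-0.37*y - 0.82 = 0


Then:
No Solution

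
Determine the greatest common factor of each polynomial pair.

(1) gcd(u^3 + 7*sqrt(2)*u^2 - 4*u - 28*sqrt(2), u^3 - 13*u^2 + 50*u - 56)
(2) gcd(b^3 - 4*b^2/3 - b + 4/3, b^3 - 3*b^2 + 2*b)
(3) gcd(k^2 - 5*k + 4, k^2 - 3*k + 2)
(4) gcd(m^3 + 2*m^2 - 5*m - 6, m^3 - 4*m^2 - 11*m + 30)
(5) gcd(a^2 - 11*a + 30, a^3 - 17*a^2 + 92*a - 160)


(1) = gcd((u - 2)*(u + 2)*(u + 7*sqrt(2)), (u - 7)*(u - 4)*(u - 2)) = u - 2
(2) = gcd((b - 4/3)*(b - 1)*(b + 1), b*(b - 2)*(b - 1)) = b - 1
(3) = k - 1
(4) = m^2 + m - 6
(5) = gcd((a - 6)*(a - 5), (a - 8)*(a - 5)*(a - 4)) = a - 5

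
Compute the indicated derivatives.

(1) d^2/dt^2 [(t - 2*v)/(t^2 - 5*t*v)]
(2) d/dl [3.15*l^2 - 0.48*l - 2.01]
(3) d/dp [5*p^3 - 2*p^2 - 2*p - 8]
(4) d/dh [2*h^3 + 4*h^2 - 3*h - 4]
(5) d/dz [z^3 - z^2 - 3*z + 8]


(1) = 2*(t*(-3*t + 7*v)*(t - 5*v) + (t - 2*v)*(2*t - 5*v)^2)/(t^3*(t - 5*v)^3)
(2) = 6.3*l - 0.48
(3) = 15*p^2 - 4*p - 2
(4) = 6*h^2 + 8*h - 3
(5) = 3*z^2 - 2*z - 3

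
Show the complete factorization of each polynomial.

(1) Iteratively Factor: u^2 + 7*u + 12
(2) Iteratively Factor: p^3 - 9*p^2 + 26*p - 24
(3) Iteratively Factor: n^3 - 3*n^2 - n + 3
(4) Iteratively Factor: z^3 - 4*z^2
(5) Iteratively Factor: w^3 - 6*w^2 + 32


(1) = (u + 3)*(u + 4)
(2) = (p - 4)*(p^2 - 5*p + 6) = (p - 4)*(p - 3)*(p - 2)
(3) = (n - 1)*(n^2 - 2*n - 3) = (n - 3)*(n - 1)*(n + 1)
(4) = (z - 4)*(z^2) = z*(z - 4)*(z)
(5) = (w - 4)*(w^2 - 2*w - 8) = (w - 4)^2*(w + 2)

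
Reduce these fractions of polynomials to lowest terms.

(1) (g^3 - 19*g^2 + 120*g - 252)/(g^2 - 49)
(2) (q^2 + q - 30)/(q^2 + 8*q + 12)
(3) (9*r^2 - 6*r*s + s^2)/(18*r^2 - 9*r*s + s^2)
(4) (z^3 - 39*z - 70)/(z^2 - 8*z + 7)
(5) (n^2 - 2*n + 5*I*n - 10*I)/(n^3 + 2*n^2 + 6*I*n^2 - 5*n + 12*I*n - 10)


(1) = (g^2 - 12*g + 36)/(g + 7)
(2) = (q - 5)/(q + 2)
(3) = (3*r - s)/(6*r - s)
(4) = (z^2 + 7*z + 10)/(z - 1)
(5) = (n - 2)/(n^2 + n*(2 + I) + 2*I)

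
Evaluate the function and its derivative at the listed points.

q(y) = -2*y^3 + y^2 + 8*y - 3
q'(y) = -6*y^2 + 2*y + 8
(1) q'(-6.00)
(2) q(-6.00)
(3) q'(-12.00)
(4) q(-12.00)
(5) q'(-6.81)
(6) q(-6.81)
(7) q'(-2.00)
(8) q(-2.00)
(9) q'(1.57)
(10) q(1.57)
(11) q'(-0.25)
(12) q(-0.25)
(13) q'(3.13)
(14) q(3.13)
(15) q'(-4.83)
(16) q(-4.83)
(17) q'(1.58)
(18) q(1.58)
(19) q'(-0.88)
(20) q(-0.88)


(1) = -220.00
(2) = 417.00
(3) = -880.00
(4) = 3501.00
(5) = -283.88
(6) = 620.54
(7) = -20.00
(8) = 1.00
(9) = -3.65
(10) = 4.29
(11) = 7.12
(12) = -4.91
(13) = -44.52
(14) = -29.49
(15) = -141.63
(16) = 207.05
(17) = -3.82
(18) = 4.25
(19) = 1.59
(20) = -7.90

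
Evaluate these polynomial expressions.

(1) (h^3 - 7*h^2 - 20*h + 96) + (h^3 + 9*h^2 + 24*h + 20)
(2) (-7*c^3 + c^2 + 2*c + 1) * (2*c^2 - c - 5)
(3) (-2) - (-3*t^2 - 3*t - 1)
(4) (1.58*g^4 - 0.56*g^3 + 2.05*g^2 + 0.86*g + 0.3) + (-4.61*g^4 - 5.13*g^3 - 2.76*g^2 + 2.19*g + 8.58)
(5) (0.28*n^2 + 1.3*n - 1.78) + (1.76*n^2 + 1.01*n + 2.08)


(1) = 2*h^3 + 2*h^2 + 4*h + 116
(2) = -14*c^5 + 9*c^4 + 38*c^3 - 5*c^2 - 11*c - 5
(3) = 3*t^2 + 3*t - 1
(4) = -3.03*g^4 - 5.69*g^3 - 0.71*g^2 + 3.05*g + 8.88
(5) = 2.04*n^2 + 2.31*n + 0.3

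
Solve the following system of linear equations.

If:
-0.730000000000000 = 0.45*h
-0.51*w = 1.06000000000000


Then:
h = -1.62
w = -2.08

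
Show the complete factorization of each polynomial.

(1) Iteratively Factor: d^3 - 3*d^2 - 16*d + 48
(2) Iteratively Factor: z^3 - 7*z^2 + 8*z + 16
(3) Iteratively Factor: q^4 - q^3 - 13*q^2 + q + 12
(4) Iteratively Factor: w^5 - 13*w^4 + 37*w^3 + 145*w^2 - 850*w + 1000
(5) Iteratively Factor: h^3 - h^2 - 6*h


(1) = (d + 4)*(d^2 - 7*d + 12) = (d - 4)*(d + 4)*(d - 3)
(2) = (z - 4)*(z^2 - 3*z - 4) = (z - 4)^2*(z + 1)
(3) = (q - 4)*(q^3 + 3*q^2 - q - 3) = (q - 4)*(q - 1)*(q^2 + 4*q + 3) = (q - 4)*(q - 1)*(q + 3)*(q + 1)
(4) = (w + 4)*(w^4 - 17*w^3 + 105*w^2 - 275*w + 250) = (w - 5)*(w + 4)*(w^3 - 12*w^2 + 45*w - 50) = (w - 5)*(w - 2)*(w + 4)*(w^2 - 10*w + 25) = (w - 5)^2*(w - 2)*(w + 4)*(w - 5)
(5) = (h - 3)*(h^2 + 2*h) = h*(h - 3)*(h + 2)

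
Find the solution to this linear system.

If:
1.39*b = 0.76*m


Then:
b = 0.546762589928058*m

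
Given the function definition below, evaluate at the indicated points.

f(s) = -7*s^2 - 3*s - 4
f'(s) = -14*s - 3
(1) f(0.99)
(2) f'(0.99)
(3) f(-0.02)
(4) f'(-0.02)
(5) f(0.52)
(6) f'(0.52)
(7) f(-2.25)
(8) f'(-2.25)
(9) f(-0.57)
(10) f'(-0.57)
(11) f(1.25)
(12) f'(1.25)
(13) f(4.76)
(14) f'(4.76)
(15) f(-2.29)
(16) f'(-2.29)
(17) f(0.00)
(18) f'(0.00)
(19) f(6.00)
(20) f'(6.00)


(1) = -13.83
(2) = -16.86
(3) = -3.94
(4) = -2.72
(5) = -7.45
(6) = -10.28
(7) = -32.69
(8) = 28.50
(9) = -4.56
(10) = 4.98
(11) = -18.69
(12) = -20.50
(13) = -176.88
(14) = -69.64
(15) = -33.84
(16) = 29.06
(17) = -4.00
(18) = -3.00
(19) = -274.00
(20) = -87.00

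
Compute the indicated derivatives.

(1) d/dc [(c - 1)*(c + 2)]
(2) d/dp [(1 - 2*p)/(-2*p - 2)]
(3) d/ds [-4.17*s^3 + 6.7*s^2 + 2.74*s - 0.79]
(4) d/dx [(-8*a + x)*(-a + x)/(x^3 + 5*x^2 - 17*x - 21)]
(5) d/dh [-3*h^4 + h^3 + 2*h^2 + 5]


(1) = 2*c + 1
(2) = 3/(2*(p + 1)^2)
(3) = -12.51*s^2 + 13.4*s + 2.74
(4) = ((-9*a + 2*x)*(x^3 + 5*x^2 - 17*x - 21) - (a - x)*(8*a - x)*(3*x^2 + 10*x - 17))/(x^3 + 5*x^2 - 17*x - 21)^2
(5) = h*(-12*h^2 + 3*h + 4)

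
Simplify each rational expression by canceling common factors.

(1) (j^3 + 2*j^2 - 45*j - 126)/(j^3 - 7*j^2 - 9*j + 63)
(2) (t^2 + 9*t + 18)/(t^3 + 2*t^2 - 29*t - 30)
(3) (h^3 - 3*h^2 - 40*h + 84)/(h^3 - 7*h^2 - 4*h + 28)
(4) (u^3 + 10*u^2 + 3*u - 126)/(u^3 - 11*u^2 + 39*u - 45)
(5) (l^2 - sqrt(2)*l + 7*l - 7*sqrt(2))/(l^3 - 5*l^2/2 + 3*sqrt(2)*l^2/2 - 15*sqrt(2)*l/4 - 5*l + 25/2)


(1) = (j + 6)/(j - 3)
(2) = (t + 3)/(t^2 - 4*t - 5)
(3) = (h + 6)/(h + 2)
(4) = (u^2 + 13*u + 42)/(u^2 - 8*u + 15)
(5) = (4*l + 28)/(4*l^2 + l*(-10 + 10*sqrt(2)) - 25*sqrt(2))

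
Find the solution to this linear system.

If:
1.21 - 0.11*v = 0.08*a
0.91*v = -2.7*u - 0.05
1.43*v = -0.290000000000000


Then:
a = 15.40
u = 0.05
v = -0.20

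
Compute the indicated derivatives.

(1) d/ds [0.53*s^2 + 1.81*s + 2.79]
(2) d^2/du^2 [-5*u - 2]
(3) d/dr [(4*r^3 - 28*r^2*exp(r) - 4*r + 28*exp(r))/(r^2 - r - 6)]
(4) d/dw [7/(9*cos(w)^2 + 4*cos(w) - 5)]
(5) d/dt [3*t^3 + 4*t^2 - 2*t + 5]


(1) = 1.06*s + 1.81
(2) = 0
(3) = 4*(-(2*r - 1)*(r^3 - 7*r^2*exp(r) - r + 7*exp(r)) + (-r^2 + r + 6)*(7*r^2*exp(r) - 3*r^2 + 14*r*exp(r) - 7*exp(r) + 1))/(-r^2 + r + 6)^2
(4) = 14*(9*cos(w) + 2)*sin(w)/(9*cos(w)^2 + 4*cos(w) - 5)^2
(5) = 9*t^2 + 8*t - 2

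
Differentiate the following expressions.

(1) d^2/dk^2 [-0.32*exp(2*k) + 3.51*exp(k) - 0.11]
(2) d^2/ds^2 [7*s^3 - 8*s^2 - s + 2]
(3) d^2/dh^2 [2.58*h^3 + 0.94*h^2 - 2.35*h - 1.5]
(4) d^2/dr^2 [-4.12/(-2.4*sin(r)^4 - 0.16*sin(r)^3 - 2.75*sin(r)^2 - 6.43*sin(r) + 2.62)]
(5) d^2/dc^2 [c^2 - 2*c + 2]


(1) = (3.51 - 1.28*exp(k))*exp(k)
(2) = 42*s - 16
(3) = 15.48*h + 1.88
(4) = (-379.6992*sin(r)^8 - 36.38784*sin(r)^7 + 147.370752*sin(r)^6 + 91.10144*sin(r)^5 - 56.890608*sin(r)^4 + 49.224524*sin(r)^3 + 234.176268*sin(r)^2 + 378.066032*sin(r) + 400.051176)/(2.4*sin(r)^4 + 0.16*sin(r)^3 + 2.75*sin(r)^2 + 6.43*sin(r) - 2.62)^3
(5) = 2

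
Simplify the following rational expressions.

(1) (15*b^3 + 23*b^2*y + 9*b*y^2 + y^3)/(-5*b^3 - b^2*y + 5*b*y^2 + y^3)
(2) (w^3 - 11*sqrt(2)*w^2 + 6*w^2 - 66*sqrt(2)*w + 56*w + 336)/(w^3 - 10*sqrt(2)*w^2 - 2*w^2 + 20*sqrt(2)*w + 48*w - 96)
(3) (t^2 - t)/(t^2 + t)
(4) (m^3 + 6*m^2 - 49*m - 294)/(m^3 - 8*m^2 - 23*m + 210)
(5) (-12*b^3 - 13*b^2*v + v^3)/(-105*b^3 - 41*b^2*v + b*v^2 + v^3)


(1) = (3*b + y)/(-b + y)
(2) = (w^2 + w*(6 - 7*sqrt(2)) - 42*sqrt(2))/(w^2 + w*(-6*sqrt(2) - 2) + 12*sqrt(2))
(3) = (t - 1)/(t + 1)
(4) = (m^2 + 13*m + 42)/(m^2 - m - 30)
(5) = (-4*b^2 - 3*b*v + v^2)/(-35*b^2 - 2*b*v + v^2)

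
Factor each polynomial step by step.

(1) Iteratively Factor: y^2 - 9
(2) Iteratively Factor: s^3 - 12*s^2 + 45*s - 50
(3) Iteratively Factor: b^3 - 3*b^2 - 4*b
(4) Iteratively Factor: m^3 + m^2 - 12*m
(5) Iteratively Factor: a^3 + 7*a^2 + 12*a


(1) = (y + 3)*(y - 3)
(2) = (s - 5)*(s^2 - 7*s + 10) = (s - 5)^2*(s - 2)
(3) = (b - 4)*(b^2 + b) = b*(b - 4)*(b + 1)
(4) = (m - 3)*(m^2 + 4*m) = m*(m - 3)*(m + 4)
(5) = (a + 3)*(a^2 + 4*a) = a*(a + 3)*(a + 4)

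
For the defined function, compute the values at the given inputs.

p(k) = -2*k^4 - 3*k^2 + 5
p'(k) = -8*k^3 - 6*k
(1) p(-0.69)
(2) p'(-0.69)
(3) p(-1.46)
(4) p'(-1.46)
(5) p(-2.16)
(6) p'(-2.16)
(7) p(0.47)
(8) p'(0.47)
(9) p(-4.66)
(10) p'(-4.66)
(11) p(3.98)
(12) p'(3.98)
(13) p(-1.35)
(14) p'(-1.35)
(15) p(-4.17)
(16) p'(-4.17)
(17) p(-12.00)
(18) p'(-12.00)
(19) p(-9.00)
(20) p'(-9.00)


(1) = 3.12
(2) = 6.77
(3) = -10.48
(4) = 33.66
(5) = -52.53
(6) = 93.58
(7) = 4.24
(8) = -3.65
(9) = -1003.28
(10) = 837.52
(11) = -544.36
(12) = -528.24
(13) = -7.11
(14) = 27.78
(15) = -651.91
(16) = 605.11
(17) = -41899.00
(18) = 13896.00
(19) = -13360.00
(20) = 5886.00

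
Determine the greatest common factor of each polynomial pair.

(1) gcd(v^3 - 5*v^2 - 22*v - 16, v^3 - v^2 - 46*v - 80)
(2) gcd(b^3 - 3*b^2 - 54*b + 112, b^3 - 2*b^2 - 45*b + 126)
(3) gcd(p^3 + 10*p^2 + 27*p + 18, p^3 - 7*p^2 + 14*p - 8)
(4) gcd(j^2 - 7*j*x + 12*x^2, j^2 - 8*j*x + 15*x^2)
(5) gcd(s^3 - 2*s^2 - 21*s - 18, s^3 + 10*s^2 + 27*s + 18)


(1) = gcd((v - 8)*(v + 1)*(v + 2), (v - 8)*(v + 2)*(v + 5)) = v^2 - 6*v - 16
(2) = b + 7
(3) = 1
(4) = gcd((j - 4*x)*(j - 3*x), (j - 5*x)*(j - 3*x)) = -j + 3*x
(5) = s^2 + 4*s + 3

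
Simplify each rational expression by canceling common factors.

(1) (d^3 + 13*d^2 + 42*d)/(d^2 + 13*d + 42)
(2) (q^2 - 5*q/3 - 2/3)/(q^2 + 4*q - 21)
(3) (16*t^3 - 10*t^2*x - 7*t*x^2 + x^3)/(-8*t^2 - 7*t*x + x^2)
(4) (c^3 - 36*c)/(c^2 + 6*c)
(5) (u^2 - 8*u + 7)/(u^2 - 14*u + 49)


(1) = d
(2) = (3*q^2 - 5*q - 2)/(3*q^2 + 12*q - 63)
(3) = (-2*t^2 + t*x + x^2)/(t + x)
(4) = c - 6
(5) = (u - 1)/(u - 7)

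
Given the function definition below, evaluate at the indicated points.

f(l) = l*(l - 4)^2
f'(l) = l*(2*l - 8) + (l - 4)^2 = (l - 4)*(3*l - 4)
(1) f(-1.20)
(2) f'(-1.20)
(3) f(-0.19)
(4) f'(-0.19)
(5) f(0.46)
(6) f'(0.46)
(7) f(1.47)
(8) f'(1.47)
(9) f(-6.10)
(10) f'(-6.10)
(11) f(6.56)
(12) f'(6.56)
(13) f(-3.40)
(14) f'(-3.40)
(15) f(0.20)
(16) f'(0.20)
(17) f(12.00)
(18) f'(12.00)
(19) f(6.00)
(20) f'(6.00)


(1) = -32.45
(2) = 39.52
(3) = -3.34
(4) = 19.15
(5) = 5.76
(6) = 9.27
(7) = 9.41
(8) = -1.04
(9) = -622.26
(10) = 225.23
(11) = 42.99
(12) = 40.14
(13) = -186.18
(14) = 105.08
(15) = 2.89
(16) = 12.92
(17) = 768.00
(18) = 256.00
(19) = 24.00
(20) = 28.00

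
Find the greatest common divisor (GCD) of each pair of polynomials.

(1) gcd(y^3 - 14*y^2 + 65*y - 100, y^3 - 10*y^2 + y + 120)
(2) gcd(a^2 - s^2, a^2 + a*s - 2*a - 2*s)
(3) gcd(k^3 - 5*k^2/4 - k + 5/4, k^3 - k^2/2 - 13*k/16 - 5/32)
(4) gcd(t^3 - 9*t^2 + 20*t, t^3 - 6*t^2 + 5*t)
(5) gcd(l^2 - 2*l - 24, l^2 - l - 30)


(1) = gcd((y - 5)^2*(y - 4), (y - 8)*(y - 5)*(y + 3)) = y - 5
(2) = gcd((a - s)*(a + s), (a - 2)*(a + s)) = a + s
(3) = k - 5/4
(4) = t^2 - 5*t
(5) = l - 6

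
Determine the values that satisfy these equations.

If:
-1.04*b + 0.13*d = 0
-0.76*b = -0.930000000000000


Then:
b = 1.22
d = 9.79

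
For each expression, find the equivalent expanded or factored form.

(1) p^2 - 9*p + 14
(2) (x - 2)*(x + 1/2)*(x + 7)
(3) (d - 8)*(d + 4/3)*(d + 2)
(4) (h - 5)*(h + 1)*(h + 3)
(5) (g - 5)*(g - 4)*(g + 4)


(1) = (p - 7)*(p - 2)
(2) = x^3 + 11*x^2/2 - 23*x/2 - 7
(3) = d^3 - 14*d^2/3 - 24*d - 64/3
(4) = h^3 - h^2 - 17*h - 15
(5) = g^3 - 5*g^2 - 16*g + 80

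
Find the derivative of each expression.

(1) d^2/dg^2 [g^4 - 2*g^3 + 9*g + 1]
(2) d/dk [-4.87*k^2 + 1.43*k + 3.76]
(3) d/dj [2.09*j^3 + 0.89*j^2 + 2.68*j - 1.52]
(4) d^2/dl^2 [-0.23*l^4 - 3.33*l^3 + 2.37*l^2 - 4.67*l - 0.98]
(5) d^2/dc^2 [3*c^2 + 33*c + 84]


(1) = 12*g*(g - 1)
(2) = 1.43 - 9.74*k
(3) = 6.27*j^2 + 1.78*j + 2.68
(4) = -2.76*l^2 - 19.98*l + 4.74
(5) = 6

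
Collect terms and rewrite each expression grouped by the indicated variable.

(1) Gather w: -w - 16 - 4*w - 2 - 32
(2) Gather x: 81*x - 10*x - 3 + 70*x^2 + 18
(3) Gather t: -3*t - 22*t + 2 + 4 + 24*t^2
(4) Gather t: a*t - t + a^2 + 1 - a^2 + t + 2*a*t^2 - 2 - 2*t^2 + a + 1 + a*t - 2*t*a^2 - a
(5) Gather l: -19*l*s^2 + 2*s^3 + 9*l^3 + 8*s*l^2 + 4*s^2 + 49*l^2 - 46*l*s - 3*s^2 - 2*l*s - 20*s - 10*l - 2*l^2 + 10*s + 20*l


(1) = -5*w - 50
(2) = 70*x^2 + 71*x + 15
(3) = 24*t^2 - 25*t + 6
(4) = t^2*(2*a - 2) + t*(-2*a^2 + 2*a)
(5) = 9*l^3 + l^2*(8*s + 47) + l*(-19*s^2 - 48*s + 10) + 2*s^3 + s^2 - 10*s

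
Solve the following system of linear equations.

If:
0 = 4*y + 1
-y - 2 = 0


Then:
No Solution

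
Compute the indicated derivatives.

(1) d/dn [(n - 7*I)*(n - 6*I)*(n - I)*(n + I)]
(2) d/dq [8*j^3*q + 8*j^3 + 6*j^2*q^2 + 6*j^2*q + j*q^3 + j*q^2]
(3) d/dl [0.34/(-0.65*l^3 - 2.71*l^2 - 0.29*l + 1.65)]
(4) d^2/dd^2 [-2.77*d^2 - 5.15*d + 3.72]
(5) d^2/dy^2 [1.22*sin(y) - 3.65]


(1) = 4*n^3 - 39*I*n^2 - 82*n - 13*I
(2) = j*(8*j^2 + 12*j*q + 6*j + 3*q^2 + 2*q)
(3) = (0.663*l^2 + 1.8428*l + 0.0986)/(0.65*l^3 + 2.71*l^2 + 0.29*l - 1.65)^2
(4) = -5.54000000000000
(5) = -1.22*sin(y)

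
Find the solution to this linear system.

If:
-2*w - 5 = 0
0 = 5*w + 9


Then:
No Solution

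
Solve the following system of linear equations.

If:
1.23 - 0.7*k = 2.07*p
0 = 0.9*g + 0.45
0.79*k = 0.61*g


Then:
g = -0.50
k = -0.39
p = 0.72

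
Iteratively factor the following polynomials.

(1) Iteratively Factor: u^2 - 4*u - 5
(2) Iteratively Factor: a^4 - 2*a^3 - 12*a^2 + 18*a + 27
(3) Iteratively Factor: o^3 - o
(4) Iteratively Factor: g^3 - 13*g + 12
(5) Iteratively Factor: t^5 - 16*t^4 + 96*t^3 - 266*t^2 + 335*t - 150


(1) = (u + 1)*(u - 5)
(2) = (a + 1)*(a^3 - 3*a^2 - 9*a + 27) = (a + 1)*(a + 3)*(a^2 - 6*a + 9) = (a - 3)*(a + 1)*(a + 3)*(a - 3)
(3) = (o - 1)*(o^2 + o) = (o - 1)*(o + 1)*(o)
(4) = (g + 4)*(g^2 - 4*g + 3) = (g - 3)*(g + 4)*(g - 1)
(5) = (t - 5)*(t^4 - 11*t^3 + 41*t^2 - 61*t + 30) = (t - 5)*(t - 2)*(t^3 - 9*t^2 + 23*t - 15) = (t - 5)*(t - 3)*(t - 2)*(t^2 - 6*t + 5) = (t - 5)*(t - 3)*(t - 2)*(t - 1)*(t - 5)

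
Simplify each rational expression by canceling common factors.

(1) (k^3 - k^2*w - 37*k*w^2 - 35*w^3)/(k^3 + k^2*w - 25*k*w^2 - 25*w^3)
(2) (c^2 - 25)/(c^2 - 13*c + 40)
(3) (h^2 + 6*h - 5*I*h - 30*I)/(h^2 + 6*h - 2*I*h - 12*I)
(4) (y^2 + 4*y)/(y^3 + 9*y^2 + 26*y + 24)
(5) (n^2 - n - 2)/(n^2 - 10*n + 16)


(1) = (-k + 7*w)/(-k + 5*w)
(2) = (c + 5)/(c - 8)
(3) = (h - 5*I)/(h - 2*I)
(4) = y/(y^2 + 5*y + 6)
(5) = (n + 1)/(n - 8)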